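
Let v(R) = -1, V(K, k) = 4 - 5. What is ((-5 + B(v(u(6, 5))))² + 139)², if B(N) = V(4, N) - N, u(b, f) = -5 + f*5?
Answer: 26896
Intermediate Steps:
u(b, f) = -5 + 5*f
V(K, k) = -1
B(N) = -1 - N
((-5 + B(v(u(6, 5))))² + 139)² = ((-5 + (-1 - 1*(-1)))² + 139)² = ((-5 + (-1 + 1))² + 139)² = ((-5 + 0)² + 139)² = ((-5)² + 139)² = (25 + 139)² = 164² = 26896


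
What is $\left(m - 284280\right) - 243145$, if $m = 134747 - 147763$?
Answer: $-540441$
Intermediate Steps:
$m = -13016$
$\left(m - 284280\right) - 243145 = \left(-13016 - 284280\right) - 243145 = -297296 - 243145 = -540441$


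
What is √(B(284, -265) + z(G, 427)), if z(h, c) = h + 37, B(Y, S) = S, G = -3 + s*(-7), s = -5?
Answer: 14*I ≈ 14.0*I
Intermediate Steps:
G = 32 (G = -3 - 5*(-7) = -3 + 35 = 32)
z(h, c) = 37 + h
√(B(284, -265) + z(G, 427)) = √(-265 + (37 + 32)) = √(-265 + 69) = √(-196) = 14*I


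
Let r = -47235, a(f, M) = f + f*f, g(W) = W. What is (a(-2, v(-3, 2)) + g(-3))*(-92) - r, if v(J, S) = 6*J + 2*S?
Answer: 47327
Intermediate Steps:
v(J, S) = 2*S + 6*J
a(f, M) = f + f²
(a(-2, v(-3, 2)) + g(-3))*(-92) - r = (-2*(1 - 2) - 3)*(-92) - 1*(-47235) = (-2*(-1) - 3)*(-92) + 47235 = (2 - 3)*(-92) + 47235 = -1*(-92) + 47235 = 92 + 47235 = 47327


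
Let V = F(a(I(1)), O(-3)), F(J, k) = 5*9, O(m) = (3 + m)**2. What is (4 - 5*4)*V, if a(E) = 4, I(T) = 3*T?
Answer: -720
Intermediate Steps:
F(J, k) = 45
V = 45
(4 - 5*4)*V = (4 - 5*4)*45 = (4 - 20)*45 = -16*45 = -720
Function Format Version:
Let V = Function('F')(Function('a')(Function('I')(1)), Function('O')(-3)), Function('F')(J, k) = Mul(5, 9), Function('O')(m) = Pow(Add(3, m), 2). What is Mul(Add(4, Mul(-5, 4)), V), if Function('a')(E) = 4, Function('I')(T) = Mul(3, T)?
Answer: -720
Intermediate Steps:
Function('F')(J, k) = 45
V = 45
Mul(Add(4, Mul(-5, 4)), V) = Mul(Add(4, Mul(-5, 4)), 45) = Mul(Add(4, -20), 45) = Mul(-16, 45) = -720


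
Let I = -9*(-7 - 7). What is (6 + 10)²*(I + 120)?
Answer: 62976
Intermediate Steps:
I = 126 (I = -9*(-14) = 126)
(6 + 10)²*(I + 120) = (6 + 10)²*(126 + 120) = 16²*246 = 256*246 = 62976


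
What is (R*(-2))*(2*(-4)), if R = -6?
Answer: -96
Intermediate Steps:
(R*(-2))*(2*(-4)) = (-6*(-2))*(2*(-4)) = 12*(-8) = -96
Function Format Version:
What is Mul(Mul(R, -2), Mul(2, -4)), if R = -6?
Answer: -96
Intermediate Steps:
Mul(Mul(R, -2), Mul(2, -4)) = Mul(Mul(-6, -2), Mul(2, -4)) = Mul(12, -8) = -96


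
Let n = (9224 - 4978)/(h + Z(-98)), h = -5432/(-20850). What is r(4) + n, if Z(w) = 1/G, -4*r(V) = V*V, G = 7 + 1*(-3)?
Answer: 176973044/21289 ≈ 8312.9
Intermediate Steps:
G = 4 (G = 7 - 3 = 4)
h = 2716/10425 (h = -5432*(-1/20850) = 2716/10425 ≈ 0.26053)
r(V) = -V²/4 (r(V) = -V*V/4 = -V²/4)
Z(w) = ¼ (Z(w) = 1/4 = ¼)
n = 177058200/21289 (n = (9224 - 4978)/(2716/10425 + ¼) = 4246/(21289/41700) = 4246*(41700/21289) = 177058200/21289 ≈ 8316.9)
r(4) + n = -¼*4² + 177058200/21289 = -¼*16 + 177058200/21289 = -4 + 177058200/21289 = 176973044/21289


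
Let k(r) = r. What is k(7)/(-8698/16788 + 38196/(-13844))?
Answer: -29051634/13600885 ≈ -2.1360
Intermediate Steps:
k(7)/(-8698/16788 + 38196/(-13844)) = 7/(-8698/16788 + 38196/(-13844)) = 7/(-8698*1/16788 + 38196*(-1/13844)) = 7/(-4349/8394 - 9549/3461) = 7/(-95206195/29051634) = 7*(-29051634/95206195) = -29051634/13600885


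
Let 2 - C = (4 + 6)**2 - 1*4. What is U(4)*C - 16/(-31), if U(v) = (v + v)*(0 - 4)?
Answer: 93264/31 ≈ 3008.5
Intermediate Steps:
U(v) = -8*v (U(v) = (2*v)*(-4) = -8*v)
C = -94 (C = 2 - ((4 + 6)**2 - 1*4) = 2 - (10**2 - 4) = 2 - (100 - 4) = 2 - 1*96 = 2 - 96 = -94)
U(4)*C - 16/(-31) = -8*4*(-94) - 16/(-31) = -32*(-94) - 16*(-1/31) = 3008 + 16/31 = 93264/31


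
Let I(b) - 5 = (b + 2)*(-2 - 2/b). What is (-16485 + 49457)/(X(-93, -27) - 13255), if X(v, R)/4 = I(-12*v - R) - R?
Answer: -37686996/25483201 ≈ -1.4789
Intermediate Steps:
I(b) = 5 + (-2 - 2/b)*(2 + b) (I(b) = 5 + (b + 2)*(-2 - 2/b) = 5 + (2 + b)*(-2 - 2/b) = 5 + (-2 - 2/b)*(2 + b))
X(v, R) = -4 - 16/(-R - 12*v) + 4*R + 96*v (X(v, R) = 4*((-1 - 4/(-12*v - R) - 2*(-12*v - R)) - R) = 4*((-1 - 4/(-R - 12*v) - 2*(-R - 12*v)) - R) = 4*((-1 - 4/(-R - 12*v) + (2*R + 24*v)) - R) = 4*((-1 - 4/(-R - 12*v) + 2*R + 24*v) - R) = 4*(-1 + R - 4/(-R - 12*v) + 24*v) = -4 - 16/(-R - 12*v) + 4*R + 96*v)
(-16485 + 49457)/(X(-93, -27) - 13255) = (-16485 + 49457)/(4*(4 + (-27 + 12*(-93))*(-1 - 27 + 24*(-93)))/(-27 + 12*(-93)) - 13255) = 32972/(4*(4 + (-27 - 1116)*(-1 - 27 - 2232))/(-27 - 1116) - 13255) = 32972/(4*(4 - 1143*(-2260))/(-1143) - 13255) = 32972/(4*(-1/1143)*(4 + 2583180) - 13255) = 32972/(4*(-1/1143)*2583184 - 13255) = 32972/(-10332736/1143 - 13255) = 32972/(-25483201/1143) = 32972*(-1143/25483201) = -37686996/25483201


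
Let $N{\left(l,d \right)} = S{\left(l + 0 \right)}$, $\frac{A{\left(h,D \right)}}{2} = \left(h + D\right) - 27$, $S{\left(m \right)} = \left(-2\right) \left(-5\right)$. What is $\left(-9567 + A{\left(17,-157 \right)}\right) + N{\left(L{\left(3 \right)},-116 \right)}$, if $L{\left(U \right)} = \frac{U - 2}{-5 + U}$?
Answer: $-9891$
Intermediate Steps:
$S{\left(m \right)} = 10$
$L{\left(U \right)} = \frac{-2 + U}{-5 + U}$
$A{\left(h,D \right)} = -54 + 2 D + 2 h$ ($A{\left(h,D \right)} = 2 \left(\left(h + D\right) - 27\right) = 2 \left(\left(D + h\right) - 27\right) = 2 \left(-27 + D + h\right) = -54 + 2 D + 2 h$)
$N{\left(l,d \right)} = 10$
$\left(-9567 + A{\left(17,-157 \right)}\right) + N{\left(L{\left(3 \right)},-116 \right)} = \left(-9567 + \left(-54 + 2 \left(-157\right) + 2 \cdot 17\right)\right) + 10 = \left(-9567 - 334\right) + 10 = -9901 + 10 = -9891$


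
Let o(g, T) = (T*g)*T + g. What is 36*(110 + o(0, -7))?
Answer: 3960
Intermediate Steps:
o(g, T) = g + g*T**2 (o(g, T) = g*T**2 + g = g + g*T**2)
36*(110 + o(0, -7)) = 36*(110 + 0*(1 + (-7)**2)) = 36*(110 + 0*(1 + 49)) = 36*(110 + 0*50) = 36*(110 + 0) = 36*110 = 3960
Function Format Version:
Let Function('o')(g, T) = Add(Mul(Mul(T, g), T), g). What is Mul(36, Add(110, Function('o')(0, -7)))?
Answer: 3960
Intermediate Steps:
Function('o')(g, T) = Add(g, Mul(g, Pow(T, 2))) (Function('o')(g, T) = Add(Mul(g, Pow(T, 2)), g) = Add(g, Mul(g, Pow(T, 2))))
Mul(36, Add(110, Function('o')(0, -7))) = Mul(36, Add(110, Mul(0, Add(1, Pow(-7, 2))))) = Mul(36, Add(110, Mul(0, Add(1, 49)))) = Mul(36, Add(110, Mul(0, 50))) = Mul(36, Add(110, 0)) = Mul(36, 110) = 3960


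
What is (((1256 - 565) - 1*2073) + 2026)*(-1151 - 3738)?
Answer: -3148516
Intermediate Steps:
(((1256 - 565) - 1*2073) + 2026)*(-1151 - 3738) = ((691 - 2073) + 2026)*(-4889) = (-1382 + 2026)*(-4889) = 644*(-4889) = -3148516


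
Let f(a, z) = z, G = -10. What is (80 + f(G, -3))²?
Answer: 5929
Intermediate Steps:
(80 + f(G, -3))² = (80 - 3)² = 77² = 5929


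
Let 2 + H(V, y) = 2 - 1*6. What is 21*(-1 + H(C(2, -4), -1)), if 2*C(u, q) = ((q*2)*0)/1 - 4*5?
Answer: -147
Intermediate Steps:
C(u, q) = -10 (C(u, q) = (((q*2)*0)/1 - 4*5)/2 = (((2*q)*0)*1 - 20)/2 = (0*1 - 20)/2 = (0 - 20)/2 = (1/2)*(-20) = -10)
H(V, y) = -6 (H(V, y) = -2 + (2 - 1*6) = -2 + (2 - 6) = -2 - 4 = -6)
21*(-1 + H(C(2, -4), -1)) = 21*(-1 - 6) = 21*(-7) = -147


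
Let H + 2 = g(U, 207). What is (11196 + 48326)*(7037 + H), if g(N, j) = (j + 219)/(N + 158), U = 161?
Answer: 133602545502/319 ≈ 4.1882e+8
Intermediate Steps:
g(N, j) = (219 + j)/(158 + N)
H = -212/319 (H = -2 + (219 + 207)/(158 + 161) = -2 + 426/319 = -212/319 ≈ -0.66458)
(11196 + 48326)*(7037 + H) = (11196 + 48326)*(7037 - 212/319) = 59522*(2244591/319) = 133602545502/319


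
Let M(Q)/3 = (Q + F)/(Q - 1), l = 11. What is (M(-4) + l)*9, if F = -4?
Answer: 711/5 ≈ 142.20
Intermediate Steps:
M(Q) = 3*(-4 + Q)/(-1 + Q) (M(Q) = 3*((Q - 4)/(Q - 1)) = 3*((-4 + Q)/(-1 + Q)) = 3*(-4 + Q)/(-1 + Q))
(M(-4) + l)*9 = (3*(-4 - 4)/(-1 - 4) + 11)*9 = (3*(-8)/(-5) + 11)*9 = (3*(-1/5)*(-8) + 11)*9 = (24/5 + 11)*9 = (79/5)*9 = 711/5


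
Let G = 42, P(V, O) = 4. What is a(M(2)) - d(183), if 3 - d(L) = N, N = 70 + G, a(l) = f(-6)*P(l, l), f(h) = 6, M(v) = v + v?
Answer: 133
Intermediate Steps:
M(v) = 2*v
a(l) = 24 (a(l) = 6*4 = 24)
N = 112 (N = 70 + 42 = 112)
d(L) = -109 (d(L) = 3 - 1*112 = 3 - 112 = -109)
a(M(2)) - d(183) = 24 - 1*(-109) = 24 + 109 = 133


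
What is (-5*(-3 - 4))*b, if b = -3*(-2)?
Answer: 210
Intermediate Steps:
b = 6
(-5*(-3 - 4))*b = -5*(-3 - 4)*6 = -5*(-7)*6 = 35*6 = 210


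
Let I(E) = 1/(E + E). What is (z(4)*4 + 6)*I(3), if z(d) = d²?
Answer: 35/3 ≈ 11.667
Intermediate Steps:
I(E) = 1/(2*E)
(z(4)*4 + 6)*I(3) = (4²*4 + 6)*((½)/3) = (16*4 + 6)*((½)*(⅓)) = (64 + 6)*(⅙) = 70*(⅙) = 35/3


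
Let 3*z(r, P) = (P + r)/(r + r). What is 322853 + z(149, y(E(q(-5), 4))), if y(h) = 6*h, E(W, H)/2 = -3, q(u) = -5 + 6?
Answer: 288630695/894 ≈ 3.2285e+5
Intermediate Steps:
q(u) = 1
E(W, H) = -6 (E(W, H) = 2*(-3) = -6)
z(r, P) = (P + r)/(6*r) (z(r, P) = ((P + r)/(r + r))/3 = ((P + r)/((2*r)))/3 = ((P + r)*(1/(2*r)))/3 = ((P + r)/(2*r))/3 = (P + r)/(6*r))
322853 + z(149, y(E(q(-5), 4))) = 322853 + (1/6)*(6*(-6) + 149)/149 = 322853 + (1/6)*(1/149)*(-36 + 149) = 322853 + (1/6)*(1/149)*113 = 322853 + 113/894 = 288630695/894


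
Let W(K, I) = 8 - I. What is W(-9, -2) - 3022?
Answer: -3012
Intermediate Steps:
W(-9, -2) - 3022 = (8 - 1*(-2)) - 3022 = (8 + 2) - 3022 = 10 - 3022 = -3012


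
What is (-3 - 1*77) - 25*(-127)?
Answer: 3095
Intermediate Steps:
(-3 - 1*77) - 25*(-127) = (-3 - 77) + 3175 = -80 + 3175 = 3095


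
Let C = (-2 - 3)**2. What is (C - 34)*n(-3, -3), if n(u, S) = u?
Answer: 27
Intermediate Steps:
C = 25 (C = (-5)**2 = 25)
(C - 34)*n(-3, -3) = (25 - 34)*(-3) = -9*(-3) = 27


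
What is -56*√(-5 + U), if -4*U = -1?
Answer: -28*I*√19 ≈ -122.05*I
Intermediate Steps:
U = ¼ (U = -¼*(-1) = ¼ ≈ 0.25000)
-56*√(-5 + U) = -56*√(-5 + ¼) = -28*I*√19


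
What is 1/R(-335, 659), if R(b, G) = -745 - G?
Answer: -1/1404 ≈ -0.00071225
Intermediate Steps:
1/R(-335, 659) = 1/(-745 - 1*659) = 1/(-745 - 659) = 1/(-1404) = -1/1404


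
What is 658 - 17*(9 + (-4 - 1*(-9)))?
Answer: 420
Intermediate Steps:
658 - 17*(9 + (-4 - 1*(-9))) = 658 - 17*(9 + (-4 + 9)) = 658 - 17*(9 + 5) = 658 - 17*14 = 658 - 238 = 420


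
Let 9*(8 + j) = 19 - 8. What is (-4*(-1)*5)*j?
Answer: -1220/9 ≈ -135.56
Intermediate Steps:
j = -61/9 (j = -8 + (19 - 8)/9 = -8 + (⅑)*11 = -8 + 11/9 = -61/9 ≈ -6.7778)
(-4*(-1)*5)*j = (-4*(-1)*5)*(-61/9) = (4*5)*(-61/9) = 20*(-61/9) = -1220/9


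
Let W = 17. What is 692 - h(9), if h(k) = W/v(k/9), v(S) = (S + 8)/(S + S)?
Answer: 6194/9 ≈ 688.22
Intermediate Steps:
v(S) = (8 + S)/(2*S) (v(S) = (8 + S)/((2*S)) = (8 + S)*(1/(2*S)) = (8 + S)/(2*S))
h(k) = 34*k/(9*(8 + k/9)) (h(k) = 17/(((8 + k/9)/(2*((k/9))))) = 17/(((9/k)*(8 + k/9)/2)) = 17/((9*(8 + k/9)/(2*k))) = 17*(2*k/(9*(8 + k/9))) = 34*k/(9*(8 + k/9)))
692 - h(9) = 692 - 34*9/(72 + 9) = 692 - 34*9/81 = 692 - 1*34/9 = 692 - 34/9 = 6194/9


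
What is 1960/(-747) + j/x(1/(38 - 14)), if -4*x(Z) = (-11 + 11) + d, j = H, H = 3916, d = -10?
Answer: 5840704/3735 ≈ 1563.8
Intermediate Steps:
j = 3916
x(Z) = 5/2 (x(Z) = -((-11 + 11) - 10)/4 = -(0 - 10)/4 = -¼*(-10) = 5/2)
1960/(-747) + j/x(1/(38 - 14)) = 1960/(-747) + 3916/(5/2) = 1960*(-1/747) + 3916*(⅖) = -1960/747 + 7832/5 = 5840704/3735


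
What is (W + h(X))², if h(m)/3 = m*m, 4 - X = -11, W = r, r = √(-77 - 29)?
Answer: (675 + I*√106)² ≈ 4.5552e+5 + 13899.0*I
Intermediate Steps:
r = I*√106 (r = √(-106) = I*√106 ≈ 10.296*I)
W = I*√106 ≈ 10.296*I
X = 15 (X = 4 - 1*(-11) = 4 + 11 = 15)
h(m) = 3*m² (h(m) = 3*(m*m) = 3*m²)
(W + h(X))² = (I*√106 + 3*15²)² = (I*√106 + 3*225)² = (I*√106 + 675)² = (675 + I*√106)²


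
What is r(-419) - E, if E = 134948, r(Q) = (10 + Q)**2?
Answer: 32333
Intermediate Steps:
r(-419) - E = (10 - 419)**2 - 1*134948 = (-409)**2 - 134948 = 167281 - 134948 = 32333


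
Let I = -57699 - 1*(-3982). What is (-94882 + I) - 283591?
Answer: -432190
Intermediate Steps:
I = -53717 (I = -57699 + 3982 = -53717)
(-94882 + I) - 283591 = (-94882 - 53717) - 283591 = -148599 - 283591 = -432190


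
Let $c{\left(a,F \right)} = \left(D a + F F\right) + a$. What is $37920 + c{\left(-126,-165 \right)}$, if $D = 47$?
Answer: $59097$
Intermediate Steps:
$c{\left(a,F \right)} = F^{2} + 48 a$ ($c{\left(a,F \right)} = \left(47 a + F F\right) + a = \left(47 a + F^{2}\right) + a = \left(F^{2} + 47 a\right) + a = F^{2} + 48 a$)
$37920 + c{\left(-126,-165 \right)} = 37920 + \left(\left(-165\right)^{2} + 48 \left(-126\right)\right) = 37920 + \left(27225 - 6048\right) = 37920 + 21177 = 59097$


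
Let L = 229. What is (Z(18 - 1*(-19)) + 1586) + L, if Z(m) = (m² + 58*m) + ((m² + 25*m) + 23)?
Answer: 7647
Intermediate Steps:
Z(m) = 23 + 2*m² + 83*m (Z(m) = (m² + 58*m) + (23 + m² + 25*m) = 23 + 2*m² + 83*m)
(Z(18 - 1*(-19)) + 1586) + L = ((23 + 2*(18 - 1*(-19))² + 83*(18 - 1*(-19))) + 1586) + 229 = ((23 + 2*(18 + 19)² + 83*(18 + 19)) + 1586) + 229 = ((23 + 2*37² + 83*37) + 1586) + 229 = ((23 + 2*1369 + 3071) + 1586) + 229 = ((23 + 2738 + 3071) + 1586) + 229 = (5832 + 1586) + 229 = 7418 + 229 = 7647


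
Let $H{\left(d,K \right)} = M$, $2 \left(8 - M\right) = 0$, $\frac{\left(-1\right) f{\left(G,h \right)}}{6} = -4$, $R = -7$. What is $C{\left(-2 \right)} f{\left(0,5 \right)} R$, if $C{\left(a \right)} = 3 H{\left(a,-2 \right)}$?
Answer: $-4032$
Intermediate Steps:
$f{\left(G,h \right)} = 24$ ($f{\left(G,h \right)} = \left(-6\right) \left(-4\right) = 24$)
$M = 8$ ($M = 8 - 0 = 8 + 0 = 8$)
$H{\left(d,K \right)} = 8$
$C{\left(a \right)} = 24$ ($C{\left(a \right)} = 3 \cdot 8 = 24$)
$C{\left(-2 \right)} f{\left(0,5 \right)} R = 24 \cdot 24 \left(-7\right) = 576 \left(-7\right) = -4032$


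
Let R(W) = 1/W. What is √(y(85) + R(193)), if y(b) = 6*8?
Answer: √1788145/193 ≈ 6.9286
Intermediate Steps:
y(b) = 48
√(y(85) + R(193)) = √(48 + 1/193) = √(9265/193) = √1788145/193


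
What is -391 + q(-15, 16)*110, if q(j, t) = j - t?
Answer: -3801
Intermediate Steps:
-391 + q(-15, 16)*110 = -391 + (-15 - 1*16)*110 = -391 + (-15 - 16)*110 = -391 - 31*110 = -391 - 3410 = -3801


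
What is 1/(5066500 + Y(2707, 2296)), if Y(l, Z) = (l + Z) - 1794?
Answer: 1/5069709 ≈ 1.9725e-7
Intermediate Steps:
Y(l, Z) = -1794 + Z + l (Y(l, Z) = (Z + l) - 1794 = -1794 + Z + l)
1/(5066500 + Y(2707, 2296)) = 1/(5066500 + (-1794 + 2296 + 2707)) = 1/(5066500 + 3209) = 1/5069709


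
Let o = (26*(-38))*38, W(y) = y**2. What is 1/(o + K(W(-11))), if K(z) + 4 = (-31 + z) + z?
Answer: -1/37337 ≈ -2.6783e-5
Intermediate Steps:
K(z) = -35 + 2*z (K(z) = -4 + ((-31 + z) + z) = -4 + (-31 + 2*z) = -35 + 2*z)
o = -37544 (o = -988*38 = -37544)
1/(o + K(W(-11))) = 1/(-37544 + (-35 + 2*(-11)**2)) = 1/(-37544 + (-35 + 2*121)) = 1/(-37544 + (-35 + 242)) = 1/(-37544 + 207) = 1/(-37337) = -1/37337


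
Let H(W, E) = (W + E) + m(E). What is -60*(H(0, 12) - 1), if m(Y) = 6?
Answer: -1020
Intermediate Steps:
H(W, E) = 6 + E + W (H(W, E) = (W + E) + 6 = (E + W) + 6 = 6 + E + W)
-60*(H(0, 12) - 1) = -60*((6 + 12 + 0) - 1) = -60*(18 - 1) = -60*17 = -1020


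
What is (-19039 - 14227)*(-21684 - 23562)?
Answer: 1505153436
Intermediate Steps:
(-19039 - 14227)*(-21684 - 23562) = -33266*(-45246) = 1505153436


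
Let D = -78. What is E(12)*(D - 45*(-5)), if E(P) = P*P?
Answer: 21168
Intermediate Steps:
E(P) = P**2
E(12)*(D - 45*(-5)) = 12**2*(-78 - 45*(-5)) = 144*(-78 + 225) = 144*147 = 21168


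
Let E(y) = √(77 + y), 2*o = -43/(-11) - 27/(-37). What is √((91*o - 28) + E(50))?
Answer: √(30324756 + 165649*√127)/407 ≈ 13.940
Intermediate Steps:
o = 944/407 (o = (-43/(-11) - 27/(-37))/2 = (-43*(-1/11) - 27*(-1/37))/2 = (43/11 + 27/37)/2 = (½)*(1888/407) = 944/407 ≈ 2.3194)
√((91*o - 28) + E(50)) = √((91*(944/407) - 28) + √(77 + 50)) = √((85904/407 - 28) + √127) = √(74508/407 + √127)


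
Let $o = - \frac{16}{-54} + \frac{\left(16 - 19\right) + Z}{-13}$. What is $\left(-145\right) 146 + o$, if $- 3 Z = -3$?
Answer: $- \frac{7430512}{351} \approx -21170.0$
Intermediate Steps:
$Z = 1$ ($Z = \left(- \frac{1}{3}\right) \left(-3\right) = 1$)
$o = \frac{158}{351}$ ($o = - \frac{16}{-54} + \frac{\left(16 - 19\right) + 1}{-13} = \left(-16\right) \left(- \frac{1}{54}\right) + \left(-3 + 1\right) \left(- \frac{1}{13}\right) = \frac{8}{27} - - \frac{2}{13} = \frac{8}{27} + \frac{2}{13} = \frac{158}{351} \approx 0.45014$)
$\left(-145\right) 146 + o = \left(-145\right) 146 + \frac{158}{351} = -21170 + \frac{158}{351} = - \frac{7430512}{351}$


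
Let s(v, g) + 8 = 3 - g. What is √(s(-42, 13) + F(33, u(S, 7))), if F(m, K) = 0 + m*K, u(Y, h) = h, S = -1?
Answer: √213 ≈ 14.595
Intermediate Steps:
s(v, g) = -5 - g (s(v, g) = -8 + (3 - g) = -5 - g)
F(m, K) = K*m (F(m, K) = 0 + K*m = K*m)
√(s(-42, 13) + F(33, u(S, 7))) = √((-5 - 1*13) + 7*33) = √((-5 - 13) + 231) = √(-18 + 231) = √213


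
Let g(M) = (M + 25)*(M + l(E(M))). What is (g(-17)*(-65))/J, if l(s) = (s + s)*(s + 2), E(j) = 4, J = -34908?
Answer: 4030/8727 ≈ 0.46179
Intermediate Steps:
l(s) = 2*s*(2 + s) (l(s) = (2*s)*(2 + s) = 2*s*(2 + s))
g(M) = (25 + M)*(48 + M) (g(M) = (M + 25)*(M + 2*4*(2 + 4)) = (25 + M)*(M + 2*4*6) = (25 + M)*(M + 48) = (25 + M)*(48 + M))
(g(-17)*(-65))/J = ((1200 + (-17)² + 73*(-17))*(-65))/(-34908) = ((1200 + 289 - 1241)*(-65))*(-1/34908) = (248*(-65))*(-1/34908) = -16120*(-1/34908) = 4030/8727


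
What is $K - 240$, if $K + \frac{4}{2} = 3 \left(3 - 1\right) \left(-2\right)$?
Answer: $-254$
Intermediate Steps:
$K = -14$ ($K = -2 + 3 \left(3 - 1\right) \left(-2\right) = -2 + 3 \cdot 2 \left(-2\right) = -2 + 6 \left(-2\right) = -2 - 12 = -14$)
$K - 240 = -14 - 240 = -254$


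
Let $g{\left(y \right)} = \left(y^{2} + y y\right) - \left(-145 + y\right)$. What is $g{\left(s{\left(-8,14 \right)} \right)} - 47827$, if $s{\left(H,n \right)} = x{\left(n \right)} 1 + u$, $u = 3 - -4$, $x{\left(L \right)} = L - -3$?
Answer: $-46554$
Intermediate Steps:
$x{\left(L \right)} = 3 + L$ ($x{\left(L \right)} = L + 3 = 3 + L$)
$u = 7$ ($u = 3 + 4 = 7$)
$s{\left(H,n \right)} = 10 + n$ ($s{\left(H,n \right)} = \left(3 + n\right) 1 + 7 = \left(3 + n\right) + 7 = 10 + n$)
$g{\left(y \right)} = 145 - y + 2 y^{2}$ ($g{\left(y \right)} = \left(y^{2} + y^{2}\right) - \left(-145 + y\right) = 2 y^{2} - \left(-145 + y\right) = 145 - y + 2 y^{2}$)
$g{\left(s{\left(-8,14 \right)} \right)} - 47827 = \left(145 - \left(10 + 14\right) + 2 \left(10 + 14\right)^{2}\right) - 47827 = \left(145 - 24 + 2 \cdot 24^{2}\right) - 47827 = \left(145 - 24 + 2 \cdot 576\right) - 47827 = \left(145 - 24 + 1152\right) - 47827 = 1273 - 47827 = -46554$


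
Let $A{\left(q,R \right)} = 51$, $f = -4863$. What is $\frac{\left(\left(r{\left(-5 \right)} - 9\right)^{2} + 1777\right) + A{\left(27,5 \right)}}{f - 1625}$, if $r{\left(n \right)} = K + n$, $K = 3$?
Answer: $- \frac{1949}{6488} \approx -0.3004$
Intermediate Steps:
$r{\left(n \right)} = 3 + n$
$\frac{\left(\left(r{\left(-5 \right)} - 9\right)^{2} + 1777\right) + A{\left(27,5 \right)}}{f - 1625} = \frac{\left(\left(\left(3 - 5\right) - 9\right)^{2} + 1777\right) + 51}{-4863 - 1625} = \frac{\left(\left(-2 - 9\right)^{2} + 1777\right) + 51}{-6488} = \left(\left(\left(-11\right)^{2} + 1777\right) + 51\right) \left(- \frac{1}{6488}\right) = \left(\left(121 + 1777\right) + 51\right) \left(- \frac{1}{6488}\right) = \left(1898 + 51\right) \left(- \frac{1}{6488}\right) = 1949 \left(- \frac{1}{6488}\right) = - \frac{1949}{6488}$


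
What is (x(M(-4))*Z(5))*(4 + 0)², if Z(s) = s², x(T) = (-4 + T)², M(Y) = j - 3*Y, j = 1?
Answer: 32400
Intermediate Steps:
M(Y) = 1 - 3*Y
(x(M(-4))*Z(5))*(4 + 0)² = ((-4 + (1 - 3*(-4)))²*5²)*(4 + 0)² = ((-4 + (1 + 12))²*25)*4² = ((-4 + 13)²*25)*16 = (9²*25)*16 = (81*25)*16 = 2025*16 = 32400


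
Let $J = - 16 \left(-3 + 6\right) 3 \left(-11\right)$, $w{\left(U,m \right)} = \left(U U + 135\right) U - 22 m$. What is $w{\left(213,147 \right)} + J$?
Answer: $9690702$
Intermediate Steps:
$w{\left(U,m \right)} = - 22 m + U \left(135 + U^{2}\right)$ ($w{\left(U,m \right)} = \left(U^{2} + 135\right) U - 22 m = \left(135 + U^{2}\right) U - 22 m = U \left(135 + U^{2}\right) - 22 m = - 22 m + U \left(135 + U^{2}\right)$)
$J = 1584$ ($J = - 16 \cdot 3 \cdot 3 \left(-11\right) = \left(-16\right) 9 \left(-11\right) = \left(-144\right) \left(-11\right) = 1584$)
$w{\left(213,147 \right)} + J = \left(213^{3} - 3234 + 135 \cdot 213\right) + 1584 = \left(9663597 - 3234 + 28755\right) + 1584 = 9689118 + 1584 = 9690702$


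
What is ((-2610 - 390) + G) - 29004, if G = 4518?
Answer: -27486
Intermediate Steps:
((-2610 - 390) + G) - 29004 = ((-2610 - 390) + 4518) - 29004 = (-3000 + 4518) - 29004 = 1518 - 29004 = -27486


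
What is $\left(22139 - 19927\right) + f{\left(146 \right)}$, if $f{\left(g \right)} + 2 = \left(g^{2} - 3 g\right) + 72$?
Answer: $23160$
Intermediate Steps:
$f{\left(g \right)} = 70 + g^{2} - 3 g$ ($f{\left(g \right)} = -2 + \left(\left(g^{2} - 3 g\right) + 72\right) = -2 + \left(72 + g^{2} - 3 g\right) = 70 + g^{2} - 3 g$)
$\left(22139 - 19927\right) + f{\left(146 \right)} = \left(22139 - 19927\right) + \left(70 + 146^{2} - 438\right) = 2212 + \left(70 + 21316 - 438\right) = 2212 + 20948 = 23160$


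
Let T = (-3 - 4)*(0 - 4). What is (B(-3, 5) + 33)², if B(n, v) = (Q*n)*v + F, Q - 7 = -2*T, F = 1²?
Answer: 591361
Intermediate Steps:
F = 1
T = 28 (T = -7*(-4) = 28)
Q = -49 (Q = 7 - 2*28 = 7 - 56 = -49)
B(n, v) = 1 - 49*n*v (B(n, v) = (-49*n)*v + 1 = -49*n*v + 1 = 1 - 49*n*v)
(B(-3, 5) + 33)² = ((1 - 49*(-3)*5) + 33)² = ((1 + 735) + 33)² = (736 + 33)² = 769² = 591361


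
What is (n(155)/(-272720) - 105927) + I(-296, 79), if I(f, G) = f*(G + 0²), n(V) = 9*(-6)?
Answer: -17632847933/136360 ≈ -1.2931e+5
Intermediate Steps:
n(V) = -54
I(f, G) = G*f (I(f, G) = f*(G + 0) = f*G = G*f)
(n(155)/(-272720) - 105927) + I(-296, 79) = (-54/(-272720) - 105927) + 79*(-296) = (-54*(-1/272720) - 105927) - 23384 = (27/136360 - 105927) - 23384 = -14444205693/136360 - 23384 = -17632847933/136360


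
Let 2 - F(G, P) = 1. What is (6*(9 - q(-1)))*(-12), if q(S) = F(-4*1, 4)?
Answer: -576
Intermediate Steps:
F(G, P) = 1 (F(G, P) = 2 - 1*1 = 2 - 1 = 1)
q(S) = 1
(6*(9 - q(-1)))*(-12) = (6*(9 - 1*1))*(-12) = (6*(9 - 1))*(-12) = (6*8)*(-12) = 48*(-12) = -576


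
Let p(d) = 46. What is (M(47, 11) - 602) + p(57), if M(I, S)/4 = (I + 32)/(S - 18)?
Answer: -4208/7 ≈ -601.14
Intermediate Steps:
M(I, S) = 4*(32 + I)/(-18 + S) (M(I, S) = 4*((I + 32)/(S - 18)) = 4*((32 + I)/(-18 + S)) = 4*(32 + I)/(-18 + S))
(M(47, 11) - 602) + p(57) = (4*(32 + 47)/(-18 + 11) - 602) + 46 = (4*79/(-7) - 602) + 46 = (4*(-⅐)*79 - 602) + 46 = (-316/7 - 602) + 46 = -4530/7 + 46 = -4208/7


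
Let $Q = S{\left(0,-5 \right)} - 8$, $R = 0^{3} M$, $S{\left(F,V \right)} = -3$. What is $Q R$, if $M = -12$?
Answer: $0$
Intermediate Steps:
$R = 0$ ($R = 0^{3} \left(-12\right) = 0 \left(-12\right) = 0$)
$Q = -11$ ($Q = -3 - 8 = -11$)
$Q R = \left(-11\right) 0 = 0$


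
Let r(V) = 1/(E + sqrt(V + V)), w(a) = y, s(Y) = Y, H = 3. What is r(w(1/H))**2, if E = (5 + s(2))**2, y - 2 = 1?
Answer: (49 + sqrt(6))**(-2) ≈ 0.00037778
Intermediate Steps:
y = 3 (y = 2 + 1 = 3)
E = 49 (E = (5 + 2)**2 = 7**2 = 49)
w(a) = 3
r(V) = 1/(49 + sqrt(2)*sqrt(V)) (r(V) = 1/(49 + sqrt(V + V)) = 1/(49 + sqrt(2*V)) = 1/(49 + sqrt(2)*sqrt(V)))
r(w(1/H))**2 = (1/(49 + sqrt(2)*sqrt(3)))**2 = (1/(49 + sqrt(6)))**2 = (49 + sqrt(6))**(-2)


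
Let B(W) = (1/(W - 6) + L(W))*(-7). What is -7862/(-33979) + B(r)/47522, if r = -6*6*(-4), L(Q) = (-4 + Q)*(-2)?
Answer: 60749681099/222835505244 ≈ 0.27262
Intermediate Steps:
L(Q) = 8 - 2*Q
r = 144 (r = -36*(-4) = 144)
B(W) = -56 - 7/(-6 + W) + 14*W (B(W) = (1/(W - 6) + (8 - 2*W))*(-7) = (1/(-6 + W) + (8 - 2*W))*(-7) = (8 + 1/(-6 + W) - 2*W)*(-7) = -56 - 7/(-6 + W) + 14*W)
-7862/(-33979) + B(r)/47522 = -7862/(-33979) + (7*(47 - 20*144 + 2*144²)/(-6 + 144))/47522 = -7862*(-1/33979) + (7*(47 - 2880 + 2*20736)/138)*(1/47522) = 7862/33979 + (7*(1/138)*(47 - 2880 + 41472))*(1/47522) = 7862/33979 + (7*(1/138)*38639)*(1/47522) = 7862/33979 + (270473/138)*(1/47522) = 7862/33979 + 270473/6558036 = 60749681099/222835505244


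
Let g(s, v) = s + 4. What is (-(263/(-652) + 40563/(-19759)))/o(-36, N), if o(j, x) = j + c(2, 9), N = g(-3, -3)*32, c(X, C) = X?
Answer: -31643693/438017512 ≈ -0.072243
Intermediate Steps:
g(s, v) = 4 + s
N = 32 (N = (4 - 3)*32 = 1*32 = 32)
o(j, x) = 2 + j (o(j, x) = j + 2 = 2 + j)
(-(263/(-652) + 40563/(-19759)))/o(-36, N) = (-(263/(-652) + 40563/(-19759)))/(2 - 36) = -(263*(-1/652) + 40563*(-1/19759))/(-34) = -(-263/652 - 40563/19759)*(-1/34) = -1*(-31643693/12882868)*(-1/34) = (31643693/12882868)*(-1/34) = -31643693/438017512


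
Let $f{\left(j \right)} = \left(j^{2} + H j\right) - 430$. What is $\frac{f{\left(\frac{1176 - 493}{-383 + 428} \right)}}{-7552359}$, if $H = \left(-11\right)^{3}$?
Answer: $\frac{41312546}{15293526975} \approx 0.0027013$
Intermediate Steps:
$H = -1331$
$f{\left(j \right)} = -430 + j^{2} - 1331 j$ ($f{\left(j \right)} = \left(j^{2} - 1331 j\right) - 430 = -430 + j^{2} - 1331 j$)
$\frac{f{\left(\frac{1176 - 493}{-383 + 428} \right)}}{-7552359} = \frac{-430 + \left(\frac{1176 - 493}{-383 + 428}\right)^{2} - 1331 \frac{1176 - 493}{-383 + 428}}{-7552359} = \left(-430 + \left(\frac{683}{45}\right)^{2} - 1331 \cdot \frac{683}{45}\right) \left(- \frac{1}{7552359}\right) = \left(-430 + \left(683 \cdot \frac{1}{45}\right)^{2} - 1331 \cdot 683 \cdot \frac{1}{45}\right) \left(- \frac{1}{7552359}\right) = \left(-430 + \left(\frac{683}{45}\right)^{2} - \frac{909073}{45}\right) \left(- \frac{1}{7552359}\right) = \left(-430 + \frac{466489}{2025} - \frac{909073}{45}\right) \left(- \frac{1}{7552359}\right) = \left(- \frac{41312546}{2025}\right) \left(- \frac{1}{7552359}\right) = \frac{41312546}{15293526975}$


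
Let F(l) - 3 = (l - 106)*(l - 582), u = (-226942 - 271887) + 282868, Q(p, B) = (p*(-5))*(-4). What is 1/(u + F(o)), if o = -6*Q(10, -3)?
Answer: 1/2111334 ≈ 4.7363e-7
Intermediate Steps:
Q(p, B) = 20*p (Q(p, B) = -5*p*(-4) = 20*p)
o = -1200 (o = -120*10 = -6*200 = -1200)
u = -215961 (u = -498829 + 282868 = -215961)
F(l) = 3 + (-582 + l)*(-106 + l) (F(l) = 3 + (l - 106)*(l - 582) = 3 + (-106 + l)*(-582 + l) = 3 + (-582 + l)*(-106 + l))
1/(u + F(o)) = 1/(-215961 + (61695 + (-1200)² - 688*(-1200))) = 1/(-215961 + (61695 + 1440000 + 825600)) = 1/(-215961 + 2327295) = 1/2111334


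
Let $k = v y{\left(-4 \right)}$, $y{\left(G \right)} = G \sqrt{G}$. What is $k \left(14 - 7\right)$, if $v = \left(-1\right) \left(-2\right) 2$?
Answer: $- 224 i \approx - 224.0 i$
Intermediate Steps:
$y{\left(G \right)} = G^{\frac{3}{2}}$
$v = 4$ ($v = 2 \cdot 2 = 4$)
$k = - 32 i$ ($k = 4 \left(-4\right)^{\frac{3}{2}} = 4 \left(- 8 i\right) = - 32 i \approx - 32.0 i$)
$k \left(14 - 7\right) = - 32 i \left(14 - 7\right) = - 32 i 7 = - 224 i$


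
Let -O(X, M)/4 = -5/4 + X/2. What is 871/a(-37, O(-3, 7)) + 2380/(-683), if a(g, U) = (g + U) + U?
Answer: -630593/10245 ≈ -61.551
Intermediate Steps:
O(X, M) = 5 - 2*X (O(X, M) = -4*(-5/4 + X/2) = 5 - 2*X)
a(g, U) = g + 2*U (a(g, U) = (U + g) + U = g + 2*U)
871/a(-37, O(-3, 7)) + 2380/(-683) = 871/(-37 + 2*(5 - 2*(-3))) + 2380/(-683) = 871/(-37 + 2*(5 + 6)) + 2380*(-1/683) = 871/(-37 + 2*11) - 2380/683 = 871/(-37 + 22) - 2380/683 = 871/(-15) - 2380/683 = 871*(-1/15) - 2380/683 = -871/15 - 2380/683 = -630593/10245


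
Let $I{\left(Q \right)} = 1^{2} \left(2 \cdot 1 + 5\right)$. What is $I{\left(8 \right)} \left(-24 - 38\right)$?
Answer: $-434$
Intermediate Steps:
$I{\left(Q \right)} = 7$ ($I{\left(Q \right)} = 1 \left(2 + 5\right) = 1 \cdot 7 = 7$)
$I{\left(8 \right)} \left(-24 - 38\right) = 7 \left(-24 - 38\right) = 7 \left(-62\right) = -434$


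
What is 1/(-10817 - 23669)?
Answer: -1/34486 ≈ -2.8997e-5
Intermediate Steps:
1/(-10817 - 23669) = 1/(-34486) = -1/34486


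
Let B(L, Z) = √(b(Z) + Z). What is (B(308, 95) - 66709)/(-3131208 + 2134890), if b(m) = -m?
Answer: 66709/996318 ≈ 0.066956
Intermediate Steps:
B(L, Z) = 0 (B(L, Z) = √(-Z + Z) = √0 = 0)
(B(308, 95) - 66709)/(-3131208 + 2134890) = (0 - 66709)/(-3131208 + 2134890) = -66709/(-996318) = -66709*(-1/996318) = 66709/996318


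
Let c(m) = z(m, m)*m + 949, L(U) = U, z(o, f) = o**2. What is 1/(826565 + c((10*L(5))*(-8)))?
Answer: -1/63172486 ≈ -1.5830e-8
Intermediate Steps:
c(m) = 949 + m**3 (c(m) = m**2*m + 949 = m**3 + 949 = 949 + m**3)
1/(826565 + c((10*L(5))*(-8))) = 1/(826565 + (949 + ((10*5)*(-8))**3)) = 1/(826565 + (949 + (50*(-8))**3)) = 1/(826565 + (949 + (-400)**3)) = 1/(826565 + (949 - 64000000)) = 1/(826565 - 63999051) = 1/(-63172486) = -1/63172486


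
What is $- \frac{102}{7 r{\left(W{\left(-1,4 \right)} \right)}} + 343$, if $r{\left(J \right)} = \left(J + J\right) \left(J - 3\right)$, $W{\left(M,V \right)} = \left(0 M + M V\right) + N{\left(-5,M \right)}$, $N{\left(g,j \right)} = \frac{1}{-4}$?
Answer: $\frac{69581}{203} \approx 342.76$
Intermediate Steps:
$N{\left(g,j \right)} = - \frac{1}{4}$
$W{\left(M,V \right)} = - \frac{1}{4} + M V$ ($W{\left(M,V \right)} = \left(0 M + M V\right) - \frac{1}{4} = \left(0 + M V\right) - \frac{1}{4} = M V - \frac{1}{4} = - \frac{1}{4} + M V$)
$r{\left(J \right)} = 2 J \left(-3 + J\right)$
$- \frac{102}{7 r{\left(W{\left(-1,4 \right)} \right)}} + 343 = - \frac{102}{7 \cdot 2 \left(- \frac{1}{4} - 4\right) \left(-3 - \frac{17}{4}\right)} + 343 = - \frac{102}{7 \cdot 2 \left(- \frac{17}{4}\right) \left(-3 - \frac{17}{4}\right)} + 343 = - \frac{102}{7 \cdot 2 \left(- \frac{17}{4}\right) \left(- \frac{29}{4}\right)} + 343 = - \frac{102}{7 \cdot \frac{493}{8}} + 343 = - \frac{102}{\frac{3451}{8}} + 343 = \left(-102\right) \frac{8}{3451} + 343 = - \frac{48}{203} + 343 = \frac{69581}{203}$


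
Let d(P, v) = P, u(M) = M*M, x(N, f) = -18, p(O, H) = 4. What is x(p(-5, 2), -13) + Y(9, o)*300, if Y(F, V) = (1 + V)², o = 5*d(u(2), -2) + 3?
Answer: 172782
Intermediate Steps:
u(M) = M²
o = 23 (o = 5*2² + 3 = 5*4 + 3 = 20 + 3 = 23)
x(p(-5, 2), -13) + Y(9, o)*300 = -18 + (1 + 23)²*300 = -18 + 24²*300 = -18 + 576*300 = -18 + 172800 = 172782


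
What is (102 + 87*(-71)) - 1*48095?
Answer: -54170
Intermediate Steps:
(102 + 87*(-71)) - 1*48095 = (102 - 6177) - 48095 = -6075 - 48095 = -54170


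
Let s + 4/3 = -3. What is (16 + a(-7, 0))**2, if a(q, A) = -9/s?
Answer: 55225/169 ≈ 326.78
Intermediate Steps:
s = -13/3 (s = -4/3 - 3 = -13/3 ≈ -4.3333)
a(q, A) = 27/13 (a(q, A) = -9/(-13/3) = -9*(-3/13) = 27/13)
(16 + a(-7, 0))**2 = (16 + 27/13)**2 = (235/13)**2 = 55225/169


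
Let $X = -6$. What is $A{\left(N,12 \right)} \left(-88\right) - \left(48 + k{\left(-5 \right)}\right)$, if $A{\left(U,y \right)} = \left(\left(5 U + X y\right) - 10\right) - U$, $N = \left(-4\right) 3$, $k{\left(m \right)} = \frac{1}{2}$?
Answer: $\frac{22783}{2} \approx 11392.0$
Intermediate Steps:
$k{\left(m \right)} = \frac{1}{2}$
$N = -12$
$A{\left(U,y \right)} = -10 - 6 y + 4 U$ ($A{\left(U,y \right)} = \left(\left(5 U - 6 y\right) - 10\right) - U = \left(\left(- 6 y + 5 U\right) - 10\right) - U = \left(-10 - 6 y + 5 U\right) - U = -10 - 6 y + 4 U$)
$A{\left(N,12 \right)} \left(-88\right) - \left(48 + k{\left(-5 \right)}\right) = \left(-10 - 72 + 4 \left(-12\right)\right) \left(-88\right) - \frac{97}{2} = \left(-10 - 72 - 48\right) \left(-88\right) - \frac{97}{2} = \left(-130\right) \left(-88\right) - \frac{97}{2} = 11440 - \frac{97}{2} = \frac{22783}{2}$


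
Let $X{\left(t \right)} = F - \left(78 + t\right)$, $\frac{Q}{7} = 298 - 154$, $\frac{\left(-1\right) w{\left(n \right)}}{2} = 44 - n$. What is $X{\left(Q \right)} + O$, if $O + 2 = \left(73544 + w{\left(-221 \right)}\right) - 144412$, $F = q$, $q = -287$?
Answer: $-72773$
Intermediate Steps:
$F = -287$
$w{\left(n \right)} = -88 + 2 n$ ($w{\left(n \right)} = - 2 \left(44 - n\right) = -88 + 2 n$)
$Q = 1008$ ($Q = 7 \left(298 - 154\right) = 7 \cdot 144 = 1008$)
$X{\left(t \right)} = -365 - t$ ($X{\left(t \right)} = -287 - \left(78 + t\right) = -365 - t$)
$O = -71400$ ($O = -2 + \left(\left(73544 + \left(-88 + 2 \left(-221\right)\right)\right) - 144412\right) = -2 + \left(\left(73544 - 530\right) - 144412\right) = -2 + \left(73014 - 144412\right) = -2 - 71398 = -71400$)
$X{\left(Q \right)} + O = \left(-365 - 1008\right) - 71400 = -1373 - 71400 = -72773$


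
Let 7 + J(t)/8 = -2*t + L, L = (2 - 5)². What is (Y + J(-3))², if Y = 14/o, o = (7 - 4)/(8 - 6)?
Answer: 48400/9 ≈ 5377.8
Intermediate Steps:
L = 9 (L = (-3)² = 9)
o = 3/2 ≈ 1.5000
J(t) = 16 - 16*t (J(t) = -56 + 8*(-2*t + 9) = -56 + 8*(9 - 2*t) = -56 + (72 - 16*t) = 16 - 16*t)
Y = 28/3 (Y = 14/(3/2) = 14*(⅔) = 28/3 ≈ 9.3333)
(Y + J(-3))² = (28/3 + (16 - 16*(-3)))² = (28/3 + (16 + 48))² = (28/3 + 64)² = (220/3)² = 48400/9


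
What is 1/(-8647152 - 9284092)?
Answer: -1/17931244 ≈ -5.5769e-8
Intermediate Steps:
1/(-8647152 - 9284092) = 1/(-17931244) = -1/17931244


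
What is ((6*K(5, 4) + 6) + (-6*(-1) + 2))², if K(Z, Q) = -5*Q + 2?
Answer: 8836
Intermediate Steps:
K(Z, Q) = 2 - 5*Q
((6*K(5, 4) + 6) + (-6*(-1) + 2))² = ((6*(2 - 5*4) + 6) + (-6*(-1) + 2))² = ((6*(2 - 20) + 6) + (6 + 2))² = ((6*(-18) + 6) + 8)² = ((-108 + 6) + 8)² = (-102 + 8)² = (-94)² = 8836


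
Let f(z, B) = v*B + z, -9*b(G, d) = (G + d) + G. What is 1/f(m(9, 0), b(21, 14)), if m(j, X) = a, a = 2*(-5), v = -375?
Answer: 3/6970 ≈ 0.00043042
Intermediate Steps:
b(G, d) = -2*G/9 - d/9 (b(G, d) = -((G + d) + G)/9 = -(d + 2*G)/9 = -2*G/9 - d/9)
a = -10
m(j, X) = -10
f(z, B) = z - 375*B (f(z, B) = -375*B + z = z - 375*B)
1/f(m(9, 0), b(21, 14)) = 1/(-10 - 375*(-2/9*21 - ⅑*14)) = 1/(-10 - 375*(-14/3 - 14/9)) = 1/(-10 - 375*(-56/9)) = 1/(-10 + 7000/3) = 1/(6970/3) = 3/6970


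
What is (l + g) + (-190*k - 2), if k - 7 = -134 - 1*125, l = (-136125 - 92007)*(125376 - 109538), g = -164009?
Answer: -3613270747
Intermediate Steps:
l = -3613154616 (l = -228132*15838 = -3613154616)
k = -252 (k = 7 + (-134 - 1*125) = 7 + (-134 - 125) = 7 - 259 = -252)
(l + g) + (-190*k - 2) = (-3613154616 - 164009) + (-190*(-252) - 2) = -3613318625 + (47880 - 2) = -3613318625 + 47878 = -3613270747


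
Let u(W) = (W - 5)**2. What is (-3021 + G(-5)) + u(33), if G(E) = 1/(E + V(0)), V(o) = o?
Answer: -11186/5 ≈ -2237.2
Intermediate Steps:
u(W) = (-5 + W)**2
G(E) = 1/E (G(E) = 1/(E + 0) = 1/E)
(-3021 + G(-5)) + u(33) = (-3021 + 1/(-5)) + (-5 + 33)**2 = (-3021 - 1/5) + 28**2 = -15106/5 + 784 = -11186/5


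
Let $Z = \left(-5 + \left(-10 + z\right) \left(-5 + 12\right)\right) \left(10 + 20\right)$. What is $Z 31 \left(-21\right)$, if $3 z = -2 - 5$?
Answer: $1783740$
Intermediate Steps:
$z = - \frac{7}{3}$ ($z = \frac{-2 - 5}{3} = \frac{1}{3} \left(-7\right) = - \frac{7}{3} \approx -2.3333$)
$Z = -2740$ ($Z = \left(-5 + \left(-10 - \frac{7}{3}\right) \left(-5 + 12\right)\right) \left(10 + 20\right) = \left(-5 - \frac{259}{3}\right) 30 = \left(- \frac{274}{3}\right) 30 = -2740$)
$Z 31 \left(-21\right) = \left(-2740\right) 31 \left(-21\right) = \left(-84940\right) \left(-21\right) = 1783740$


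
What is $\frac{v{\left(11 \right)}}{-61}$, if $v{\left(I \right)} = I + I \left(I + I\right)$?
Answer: $- \frac{253}{61} \approx -4.1475$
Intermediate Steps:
$v{\left(I \right)} = I + 2 I^{2}$ ($v{\left(I \right)} = I + I 2 I = I + 2 I^{2}$)
$\frac{v{\left(11 \right)}}{-61} = \frac{11 \left(1 + 2 \cdot 11\right)}{-61} = 11 \left(1 + 22\right) \left(- \frac{1}{61}\right) = 11 \cdot 23 \left(- \frac{1}{61}\right) = 253 \left(- \frac{1}{61}\right) = - \frac{253}{61}$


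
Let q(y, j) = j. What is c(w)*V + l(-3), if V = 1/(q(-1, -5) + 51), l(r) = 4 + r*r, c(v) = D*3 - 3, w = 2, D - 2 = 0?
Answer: 601/46 ≈ 13.065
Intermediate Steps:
D = 2 (D = 2 + 0 = 2)
c(v) = 3 (c(v) = 2*3 - 3 = 6 - 3 = 3)
l(r) = 4 + r**2
V = 1/46 (V = 1/(-5 + 51) = 1/46 ≈ 0.021739)
c(w)*V + l(-3) = 3*(1/46) + (4 + (-3)**2) = 3/46 + (4 + 9) = 3/46 + 13 = 601/46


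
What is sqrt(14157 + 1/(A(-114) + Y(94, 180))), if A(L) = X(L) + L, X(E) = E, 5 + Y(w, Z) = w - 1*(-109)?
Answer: sqrt(12741270)/30 ≈ 118.98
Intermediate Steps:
Y(w, Z) = 104 + w (Y(w, Z) = -5 + (w - 1*(-109)) = -5 + (w + 109) = -5 + (109 + w) = 104 + w)
A(L) = 2*L (A(L) = L + L = 2*L)
sqrt(14157 + 1/(A(-114) + Y(94, 180))) = sqrt(14157 + 1/(2*(-114) + (104 + 94))) = sqrt(14157 + 1/(-228 + 198)) = sqrt(14157 + 1/(-30)) = sqrt(14157 - 1/30) = sqrt(424709/30) = sqrt(12741270)/30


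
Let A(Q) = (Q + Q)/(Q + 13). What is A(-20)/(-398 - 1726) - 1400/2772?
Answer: -6920/13629 ≈ -0.50774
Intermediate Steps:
A(Q) = 2*Q/(13 + Q) (A(Q) = (2*Q)/(13 + Q) = 2*Q/(13 + Q))
A(-20)/(-398 - 1726) - 1400/2772 = (2*(-20)/(13 - 20))/(-398 - 1726) - 1400/2772 = (2*(-20)/(-7))/(-2124) - 1400*1/2772 = (2*(-20)*(-1/7))*(-1/2124) - 50/99 = (40/7)*(-1/2124) - 50/99 = -10/3717 - 50/99 = -6920/13629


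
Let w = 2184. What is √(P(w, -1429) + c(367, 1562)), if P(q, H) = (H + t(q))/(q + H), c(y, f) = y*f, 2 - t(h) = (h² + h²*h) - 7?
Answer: I*√301677766302/151 ≈ 3637.4*I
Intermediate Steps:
t(h) = 9 - h² - h³ (t(h) = 2 - ((h² + h²*h) - 7) = 2 - ((h² + h³) - 7) = 2 - (-7 + h² + h³) = 2 + (7 - h² - h³) = 9 - h² - h³)
c(y, f) = f*y
P(q, H) = (9 + H - q² - q³)/(H + q) (P(q, H) = (H + (9 - q² - q³))/(q + H) = (9 + H - q² - q³)/(H + q))
√(P(w, -1429) + c(367, 1562)) = √((9 - 1429 - 1*2184² - 1*2184³)/(-1429 + 2184) + 1562*367) = √((9 - 1429 - 1*4769856 - 1*10417365504)/755 + 573254) = √((9 - 1429 - 4769856 - 10417365504)/755 + 573254) = √((1/755)*(-10422136780) + 573254) = √(-2084427356/151 + 573254) = √(-1997866002/151) = I*√301677766302/151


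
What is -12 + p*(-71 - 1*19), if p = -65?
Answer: 5838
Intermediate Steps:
-12 + p*(-71 - 1*19) = -12 - 65*(-71 - 1*19) = -12 - 65*(-71 - 19) = -12 - 65*(-90) = -12 + 5850 = 5838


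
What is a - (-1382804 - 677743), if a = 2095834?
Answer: 4156381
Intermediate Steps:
a - (-1382804 - 677743) = 2095834 - (-1382804 - 677743) = 2095834 - 1*(-2060547) = 2095834 + 2060547 = 4156381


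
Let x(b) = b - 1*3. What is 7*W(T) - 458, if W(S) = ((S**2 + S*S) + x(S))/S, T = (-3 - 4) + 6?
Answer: -444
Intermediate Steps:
x(b) = -3 + b (x(b) = b - 3 = -3 + b)
T = -1 (T = -7 + 6 = -1)
W(S) = (-3 + S + 2*S**2)/S (W(S) = ((S**2 + S*S) + (-3 + S))/S = ((S**2 + S**2) + (-3 + S))/S = (2*S**2 + (-3 + S))/S = (-3 + S + 2*S**2)/S)
7*W(T) - 458 = 7*(1 - 3/(-1) + 2*(-1)) - 458 = 7*(1 - 3*(-1) - 2) - 458 = 7*(1 + 3 - 2) - 458 = 7*2 - 458 = 14 - 458 = -444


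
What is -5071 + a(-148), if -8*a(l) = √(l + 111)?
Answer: -5071 - I*√37/8 ≈ -5071.0 - 0.76035*I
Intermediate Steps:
a(l) = -√(111 + l)/8 (a(l) = -√(l + 111)/8 = -√(111 + l)/8)
-5071 + a(-148) = -5071 - √(111 - 148)/8 = -5071 - I*√37/8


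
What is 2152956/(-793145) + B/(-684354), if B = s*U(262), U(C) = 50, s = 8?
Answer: -736850654212/271395976665 ≈ -2.7150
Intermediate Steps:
B = 400 (B = 8*50 = 400)
2152956/(-793145) + B/(-684354) = 2152956/(-793145) + 400/(-684354) = 2152956*(-1/793145) + 400*(-1/684354) = -2152956/793145 - 200/342177 = -736850654212/271395976665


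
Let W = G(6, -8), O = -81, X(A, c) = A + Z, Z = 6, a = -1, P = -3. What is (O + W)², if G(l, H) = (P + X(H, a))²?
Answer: 3136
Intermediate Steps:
X(A, c) = 6 + A (X(A, c) = A + 6 = 6 + A)
G(l, H) = (3 + H)² (G(l, H) = (-3 + (6 + H))² = (3 + H)²)
W = 25 (W = (3 - 8)² = (-5)² = 25)
(O + W)² = (-81 + 25)² = (-56)² = 3136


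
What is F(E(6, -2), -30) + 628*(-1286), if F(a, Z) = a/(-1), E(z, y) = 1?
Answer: -807609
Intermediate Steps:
F(a, Z) = -a (F(a, Z) = a*(-1) = -a)
F(E(6, -2), -30) + 628*(-1286) = -1*1 + 628*(-1286) = -1 - 807608 = -807609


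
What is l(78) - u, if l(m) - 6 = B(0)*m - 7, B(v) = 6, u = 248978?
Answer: -248511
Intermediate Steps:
l(m) = -1 + 6*m (l(m) = 6 + (6*m - 7) = 6 + (-7 + 6*m) = -1 + 6*m)
l(78) - u = (-1 + 6*78) - 1*248978 = (-1 + 468) - 248978 = 467 - 248978 = -248511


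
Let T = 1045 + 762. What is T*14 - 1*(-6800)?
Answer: 32098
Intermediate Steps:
T = 1807
T*14 - 1*(-6800) = 1807*14 - 1*(-6800) = 25298 + 6800 = 32098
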